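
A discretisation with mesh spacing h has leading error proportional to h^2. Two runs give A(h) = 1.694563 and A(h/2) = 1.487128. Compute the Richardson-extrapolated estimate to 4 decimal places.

1.4180

Extrapolated value = (4·A(h/2) − A(h)) / (4 − 1)
= (4·1.487128 − 1.694563) / 3
= 4.253949 / 3 = 1.417983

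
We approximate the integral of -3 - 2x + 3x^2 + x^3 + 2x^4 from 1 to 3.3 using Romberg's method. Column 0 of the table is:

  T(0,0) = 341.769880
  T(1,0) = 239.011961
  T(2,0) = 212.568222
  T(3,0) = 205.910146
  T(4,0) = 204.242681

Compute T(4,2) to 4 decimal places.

203.6866

Richardson extrapolation on the trapezoidal column (denominator 4−1=3):
T(3,1) = 205.910146 + (205.910146 − 212.568222)/3 = 203.690787
T(4,1) = 204.242681 + (204.242681 − 205.910146)/3 = 203.686859
T(4,2) = (16·203.686859 − 203.690787) / 15 = 203.686597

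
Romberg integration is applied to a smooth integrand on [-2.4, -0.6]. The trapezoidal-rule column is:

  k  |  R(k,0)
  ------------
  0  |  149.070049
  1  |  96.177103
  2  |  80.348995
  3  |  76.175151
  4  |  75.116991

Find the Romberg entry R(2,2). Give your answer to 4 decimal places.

74.8414

Richardson extrapolation on the trapezoidal column (denominator 4−1=3):
R(1,1) = (4·96.177103 − 149.070049) / 3 = 78.546121
R(2,1) = (4·80.348995 − 96.177103) / 3 = 75.072959
R(2,2) = 75.072959 + (75.072959 − 78.546121)/15 = 74.841415
(Column j=1 coincides with Simpson's rule on the same nodes.)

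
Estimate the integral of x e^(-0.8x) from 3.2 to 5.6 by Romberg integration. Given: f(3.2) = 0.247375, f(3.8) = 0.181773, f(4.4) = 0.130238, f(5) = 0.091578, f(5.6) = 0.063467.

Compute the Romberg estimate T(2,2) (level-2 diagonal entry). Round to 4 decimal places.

T(0,0) (trapezoid, 1 panel, h=2.4000): 0.373010
T(1,0) (trapezoid, 2 panels, h=1.2000): 0.342791
T(2,0) (trapezoid, 4 panels, h=0.6000): 0.335406
T(1,1) = 0.342791 + (0.342791 − 0.373010)/3 = 0.332718
T(2,1) = 0.335406 + (0.335406 − 0.342791)/3 = 0.332944
T(2,2) = 0.332944 + (0.332944 − 0.332718)/15 = 0.332959

0.3330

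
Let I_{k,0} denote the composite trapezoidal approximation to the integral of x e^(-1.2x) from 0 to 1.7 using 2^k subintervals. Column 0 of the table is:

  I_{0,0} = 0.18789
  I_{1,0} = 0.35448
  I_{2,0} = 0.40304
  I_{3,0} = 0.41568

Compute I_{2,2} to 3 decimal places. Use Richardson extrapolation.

0.420

Richardson extrapolation on the trapezoidal column (denominator 4−1=3):
I_{1,1} = 0.35448 + (0.35448 − 0.18789)/3 = 0.41001
I_{2,1} = (4·0.40304 − 0.35448) / 3 = 0.41923
I_{2,2} = (16·0.41923 − 0.41001) / 15 = 0.41984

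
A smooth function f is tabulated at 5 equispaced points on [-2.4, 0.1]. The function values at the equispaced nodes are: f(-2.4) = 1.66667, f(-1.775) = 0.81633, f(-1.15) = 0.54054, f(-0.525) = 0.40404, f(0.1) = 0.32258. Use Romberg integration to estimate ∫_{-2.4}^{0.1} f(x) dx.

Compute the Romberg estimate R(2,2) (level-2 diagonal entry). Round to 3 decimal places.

1.652

R(0,0) (trapezoid, 1 panel, h=2.5000): 2.48656
R(1,0) (trapezoid, 2 panels, h=1.2500): 1.91896
R(2,0) (trapezoid, 4 panels, h=0.6250): 1.72221
R(1,1) = 1.91896 + (1.91896 − 2.48656)/3 = 1.72976
R(2,1) = 1.72221 + (1.72221 − 1.91896)/3 = 1.65663
R(2,2) = 1.65663 + (1.65663 − 1.72976)/15 = 1.65175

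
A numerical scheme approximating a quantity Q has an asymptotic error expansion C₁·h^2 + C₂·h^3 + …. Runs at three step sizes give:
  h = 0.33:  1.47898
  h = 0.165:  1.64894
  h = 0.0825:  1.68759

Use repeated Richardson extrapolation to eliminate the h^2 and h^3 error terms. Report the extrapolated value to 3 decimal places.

First eliminate the h^2 term (factor 2^2 = 4):
  B₁ = (4·1.64894 − 1.47898)/3 = 1.70559
  B₂ = (4·1.68759 − 1.64894)/3 = 1.70047
Then eliminate the h^3 term (factor 2^3 = 8):
  (8·1.70047 − 1.70559)/7 = 1.69974

1.700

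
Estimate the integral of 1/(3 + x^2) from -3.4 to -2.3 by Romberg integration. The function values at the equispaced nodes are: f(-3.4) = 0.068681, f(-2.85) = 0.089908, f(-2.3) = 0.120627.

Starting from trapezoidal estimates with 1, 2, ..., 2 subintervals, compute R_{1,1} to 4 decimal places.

R_{0,0} (trapezoid, 1 panel, h=1.1000): 0.104119
R_{1,0} (trapezoid, 2 panels, h=0.5500): 0.101509
R_{1,1} = 0.101509 + (0.101509 − 0.104119)/3 = 0.100639

0.1006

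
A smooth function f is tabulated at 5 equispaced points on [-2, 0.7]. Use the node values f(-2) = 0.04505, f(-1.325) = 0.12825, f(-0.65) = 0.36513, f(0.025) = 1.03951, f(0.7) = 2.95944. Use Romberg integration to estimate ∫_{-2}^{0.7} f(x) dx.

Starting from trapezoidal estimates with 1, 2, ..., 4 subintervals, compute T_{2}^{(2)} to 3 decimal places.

T_{0}^{(0)} (trapezoid, 1 panel, h=2.7000): 4.05606
T_{1}^{(0)} (trapezoid, 2 panels, h=1.3500): 2.52096
T_{2}^{(0)} (trapezoid, 4 panels, h=0.6750): 2.04872
T_{1}^{(1)} = 2.52096 + (2.52096 − 4.05606)/3 = 2.00926
T_{2}^{(1)} = 2.04872 + (2.04872 − 2.52096)/3 = 1.89131
T_{2}^{(2)} = 1.89131 + (1.89131 − 2.00926)/15 = 1.88345

1.883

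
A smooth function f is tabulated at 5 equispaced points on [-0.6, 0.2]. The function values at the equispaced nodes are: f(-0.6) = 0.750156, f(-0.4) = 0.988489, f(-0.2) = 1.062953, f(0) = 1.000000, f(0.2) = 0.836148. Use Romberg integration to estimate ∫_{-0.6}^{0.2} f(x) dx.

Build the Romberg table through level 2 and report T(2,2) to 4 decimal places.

0.7777

T(0,0) (trapezoid, 1 panel, h=0.8000): 0.634522
T(1,0) (trapezoid, 2 panels, h=0.4000): 0.742442
T(2,0) (trapezoid, 4 panels, h=0.2000): 0.768919
T(1,1) = 0.742442 + (0.742442 − 0.634522)/3 = 0.778415
T(2,1) = 0.768919 + (0.768919 − 0.742442)/3 = 0.777745
T(2,2) = 0.777745 + (0.777745 − 0.778415)/15 = 0.777700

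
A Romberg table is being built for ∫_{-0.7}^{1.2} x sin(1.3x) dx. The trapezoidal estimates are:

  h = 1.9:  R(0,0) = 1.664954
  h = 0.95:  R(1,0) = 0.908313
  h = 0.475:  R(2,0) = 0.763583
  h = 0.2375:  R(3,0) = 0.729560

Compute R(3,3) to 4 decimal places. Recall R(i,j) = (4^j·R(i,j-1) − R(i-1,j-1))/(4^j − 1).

Richardson extrapolation on the trapezoidal column (denominator 4−1=3):
R(1,1) = (4·0.908313 − 1.664954) / 3 = 0.656099
R(2,1) = (4·0.763583 − 0.908313) / 3 = 0.715340
R(3,1) = (4·0.729560 − 0.763583) / 3 = 0.718219
R(2,2) = (16·0.715340 − 0.656099) / 15 = 0.719289
R(3,2) = (16·0.718219 − 0.715340) / 15 = 0.718411
R(3,3) = 0.718411 + (0.718411 − 0.719289)/63 = 0.718397

0.7184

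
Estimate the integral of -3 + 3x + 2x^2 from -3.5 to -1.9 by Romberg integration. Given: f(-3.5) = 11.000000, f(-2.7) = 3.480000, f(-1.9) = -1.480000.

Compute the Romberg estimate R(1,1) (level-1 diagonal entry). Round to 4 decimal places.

R(0,0) (trapezoid, 1 panel, h=1.6000): 7.616000
R(1,0) (trapezoid, 2 panels, h=0.8000): 6.592000
R(1,1) = 6.592000 + (6.592000 − 7.616000)/3 = 6.250667

6.2507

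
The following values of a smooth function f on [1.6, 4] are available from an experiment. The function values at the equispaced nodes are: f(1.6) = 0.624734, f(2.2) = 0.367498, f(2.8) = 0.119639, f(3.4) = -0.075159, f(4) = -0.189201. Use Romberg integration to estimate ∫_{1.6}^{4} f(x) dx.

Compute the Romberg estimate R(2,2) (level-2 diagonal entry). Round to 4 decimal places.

R(0,0) (trapezoid, 1 panel, h=2.4000): 0.522640
R(1,0) (trapezoid, 2 panels, h=1.2000): 0.404887
R(2,0) (trapezoid, 4 panels, h=0.6000): 0.377847
R(1,1) = 0.404887 + (0.404887 − 0.522640)/3 = 0.365636
R(2,1) = 0.377847 + (0.377847 − 0.404887)/3 = 0.368834
R(2,2) = 0.368834 + (0.368834 − 0.365636)/15 = 0.369047

0.3690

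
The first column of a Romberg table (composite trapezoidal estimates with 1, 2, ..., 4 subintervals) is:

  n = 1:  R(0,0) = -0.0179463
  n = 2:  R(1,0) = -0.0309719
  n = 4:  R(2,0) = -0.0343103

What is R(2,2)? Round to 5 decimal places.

-0.03543

Richardson extrapolation on the trapezoidal column (denominator 4−1=3):
R(1,1) = (4·(-0.0309719) − (-0.0179463)) / 3 = -0.0353138
R(2,1) = -0.0343103 + (-0.0343103 − (-0.0309719))/3 = -0.0354231
R(2,2) = -0.0354231 + (-0.0354231 − (-0.0353138))/15 = -0.0354304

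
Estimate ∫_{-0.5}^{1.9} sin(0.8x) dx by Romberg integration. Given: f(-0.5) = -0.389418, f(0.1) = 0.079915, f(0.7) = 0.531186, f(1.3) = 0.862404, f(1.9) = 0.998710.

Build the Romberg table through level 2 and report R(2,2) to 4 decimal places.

1.0878

R(0,0) (trapezoid, 1 panel, h=2.4000): 0.731150
R(1,0) (trapezoid, 2 panels, h=1.2000): 1.002998
R(2,0) (trapezoid, 4 panels, h=0.6000): 1.066891
R(1,1) = 1.002998 + (1.002998 − 0.731150)/3 = 1.093614
R(2,1) = 1.066891 + (1.066891 − 1.002998)/3 = 1.088189
R(2,2) = 1.088189 + (1.088189 − 1.093614)/15 = 1.087827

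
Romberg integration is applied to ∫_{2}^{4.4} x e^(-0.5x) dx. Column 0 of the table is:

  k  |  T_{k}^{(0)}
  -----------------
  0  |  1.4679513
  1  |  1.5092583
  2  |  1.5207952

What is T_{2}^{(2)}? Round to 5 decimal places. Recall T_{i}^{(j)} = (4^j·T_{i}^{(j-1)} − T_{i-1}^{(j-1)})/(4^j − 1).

T_{1}^{(1)} = 1.5092583 + (1.5092583 − 1.4679513)/3 = 1.5230273
T_{2}^{(1)} = 1.5207952 + (1.5207952 − 1.5092583)/3 = 1.5246408
T_{2}^{(2)} = (16·1.5246408 − 1.5230273) / 15 = 1.5247484

1.52475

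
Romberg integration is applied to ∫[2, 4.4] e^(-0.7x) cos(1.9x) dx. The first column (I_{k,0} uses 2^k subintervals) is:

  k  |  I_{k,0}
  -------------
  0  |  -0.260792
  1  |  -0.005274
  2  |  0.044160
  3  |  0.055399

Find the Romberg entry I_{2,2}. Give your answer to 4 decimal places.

0.0594

I_{1,1} = (4·(-0.005274) − (-0.260792)) / 3 = 0.079899
I_{2,1} = (4·0.044160 − (-0.005274)) / 3 = 0.060638
I_{2,2} = (16·0.060638 − 0.079899) / 15 = 0.059354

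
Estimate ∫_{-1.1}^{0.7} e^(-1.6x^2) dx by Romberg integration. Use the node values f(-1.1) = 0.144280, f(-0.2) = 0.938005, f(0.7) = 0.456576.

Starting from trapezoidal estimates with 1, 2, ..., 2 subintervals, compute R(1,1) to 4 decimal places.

1.3059

R(0,0) (trapezoid, 1 panel, h=1.8000): 0.540770
R(1,0) (trapezoid, 2 panels, h=0.9000): 1.114590
R(1,1) = 1.114590 + (1.114590 − 0.540770)/3 = 1.305863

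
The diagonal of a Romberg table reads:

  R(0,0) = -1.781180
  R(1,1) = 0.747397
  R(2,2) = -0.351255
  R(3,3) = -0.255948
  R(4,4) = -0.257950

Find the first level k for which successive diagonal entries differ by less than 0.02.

k = 4

|R(1,1) − R(0,0)| = 2.528577 ≥ 0.02
|R(2,2) − R(1,1)| = 1.098652 ≥ 0.02
|R(3,3) − R(2,2)| = 0.095307 ≥ 0.02
|R(4,4) − R(3,3)| = 0.002002 < 0.02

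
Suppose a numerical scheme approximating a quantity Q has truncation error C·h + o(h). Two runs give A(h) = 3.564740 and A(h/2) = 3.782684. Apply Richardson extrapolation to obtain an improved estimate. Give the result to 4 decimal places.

4.0006

Extrapolated value = (2·A(h/2) − A(h)) / (2 − 1)
= (2·3.782684 − 3.564740) / 1
= 4.000628 / 1 = 4.000628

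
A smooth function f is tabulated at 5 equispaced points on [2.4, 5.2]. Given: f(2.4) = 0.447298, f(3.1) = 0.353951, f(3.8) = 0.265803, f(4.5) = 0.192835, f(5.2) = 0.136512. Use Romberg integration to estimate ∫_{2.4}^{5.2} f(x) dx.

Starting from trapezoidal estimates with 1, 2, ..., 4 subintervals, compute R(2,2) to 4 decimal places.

R(0,0) (trapezoid, 1 panel, h=2.8000): 0.817334
R(1,0) (trapezoid, 2 panels, h=1.4000): 0.780791
R(2,0) (trapezoid, 4 panels, h=0.7000): 0.773146
R(1,1) = 0.780791 + (0.780791 − 0.817334)/3 = 0.768610
R(2,1) = 0.773146 + (0.773146 − 0.780791)/3 = 0.770598
R(2,2) = 0.770598 + (0.770598 − 0.768610)/15 = 0.770731

0.7707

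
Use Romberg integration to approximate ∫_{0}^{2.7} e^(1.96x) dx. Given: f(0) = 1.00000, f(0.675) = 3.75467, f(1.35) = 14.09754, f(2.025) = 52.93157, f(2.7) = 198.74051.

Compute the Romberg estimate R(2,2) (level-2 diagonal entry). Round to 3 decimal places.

101.439

R(0,0) (trapezoid, 1 panel, h=2.7000): 269.64969
R(1,0) (trapezoid, 2 panels, h=1.3500): 153.85652
R(2,0) (trapezoid, 4 panels, h=0.6750): 115.19147
R(1,1) = 153.85652 + (153.85652 − 269.64969)/3 = 115.25880
R(2,1) = 115.19147 + (115.19147 − 153.85652)/3 = 102.30312
R(2,2) = 102.30312 + (102.30312 − 115.25880)/15 = 101.43941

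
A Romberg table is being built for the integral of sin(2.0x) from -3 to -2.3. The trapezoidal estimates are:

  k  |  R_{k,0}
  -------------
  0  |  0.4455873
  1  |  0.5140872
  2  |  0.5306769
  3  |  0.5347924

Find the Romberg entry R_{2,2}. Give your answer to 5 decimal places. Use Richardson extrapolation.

Richardson extrapolation on the trapezoidal column (denominator 4−1=3):
R_{1,1} = (4·0.5140872 − 0.4455873) / 3 = 0.5369205
R_{2,1} = 0.5306769 + (0.5306769 − 0.5140872)/3 = 0.5362068
R_{2,2} = (16·0.5362068 − 0.5369205) / 15 = 0.5361592
(Column j=1 coincides with Simpson's rule on the same nodes.)

0.53616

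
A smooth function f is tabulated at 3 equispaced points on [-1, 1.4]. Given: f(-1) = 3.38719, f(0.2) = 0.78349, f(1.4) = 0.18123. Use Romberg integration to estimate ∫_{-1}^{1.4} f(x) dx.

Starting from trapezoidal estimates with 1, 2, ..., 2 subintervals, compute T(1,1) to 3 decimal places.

T(0,0) (trapezoid, 1 panel, h=2.4000): 4.28210
T(1,0) (trapezoid, 2 panels, h=1.2000): 3.08124
T(1,1) = 3.08124 + (3.08124 − 4.28210)/3 = 2.68095

2.681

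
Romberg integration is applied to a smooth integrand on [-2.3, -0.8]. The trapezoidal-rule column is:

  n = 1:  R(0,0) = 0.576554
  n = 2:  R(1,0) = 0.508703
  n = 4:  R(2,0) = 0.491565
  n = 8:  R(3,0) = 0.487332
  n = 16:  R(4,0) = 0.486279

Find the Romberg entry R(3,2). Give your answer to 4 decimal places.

0.4859

R(2,1) = (4·0.491565 − 0.508703) / 3 = 0.485852
R(3,1) = 0.487332 + (0.487332 − 0.491565)/3 = 0.485921
R(3,2) = 0.485921 + (0.485921 − 0.485852)/15 = 0.485926
(Column j=1 coincides with Simpson's rule on the same nodes.)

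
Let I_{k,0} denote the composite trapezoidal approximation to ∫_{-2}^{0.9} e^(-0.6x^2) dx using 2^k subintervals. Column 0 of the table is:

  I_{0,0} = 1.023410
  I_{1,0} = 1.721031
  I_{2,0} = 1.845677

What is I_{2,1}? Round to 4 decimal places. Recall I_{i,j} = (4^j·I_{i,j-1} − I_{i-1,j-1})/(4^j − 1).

Richardson extrapolation on the trapezoidal column (denominator 4−1=3):
I_{2,1} = (4·1.845677 − 1.721031) / 3 = 1.887226

1.8872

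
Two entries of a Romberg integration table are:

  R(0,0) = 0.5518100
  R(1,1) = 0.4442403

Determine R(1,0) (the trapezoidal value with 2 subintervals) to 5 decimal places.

0.47113

From R(1,1) = (4·R(1,0) − R(0,0))/3, solve for R(1,0):
4·R(1,0) = 3·0.4442403 + 0.5518100 = 1.8845309
R(1,0) = 0.4711327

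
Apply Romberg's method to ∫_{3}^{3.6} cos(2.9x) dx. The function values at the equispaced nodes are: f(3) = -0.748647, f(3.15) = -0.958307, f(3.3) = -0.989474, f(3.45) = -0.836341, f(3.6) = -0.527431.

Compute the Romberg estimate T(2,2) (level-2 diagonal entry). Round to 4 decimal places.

T(0,0) (trapezoid, 1 panel, h=0.6000): -0.382823
T(1,0) (trapezoid, 2 panels, h=0.3000): -0.488254
T(2,0) (trapezoid, 4 panels, h=0.1500): -0.513324
T(1,1) = -0.488254 + (-0.488254 − (-0.382823))/3 = -0.523398
T(2,1) = -0.513324 + (-0.513324 − (-0.488254))/3 = -0.521681
T(2,2) = -0.521681 + (-0.521681 − (-0.523398))/15 = -0.521567

-0.5216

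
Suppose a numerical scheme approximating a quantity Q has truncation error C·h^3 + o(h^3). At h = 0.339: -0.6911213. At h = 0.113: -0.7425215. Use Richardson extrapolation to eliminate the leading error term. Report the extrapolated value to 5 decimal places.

Extrapolated value = (27·A(h/3) − A(h)) / (27 − 1)
= (27·(-0.7425215) − (-0.6911213)) / 26
= -19.3569592 / 26 = -0.7444984

-0.74450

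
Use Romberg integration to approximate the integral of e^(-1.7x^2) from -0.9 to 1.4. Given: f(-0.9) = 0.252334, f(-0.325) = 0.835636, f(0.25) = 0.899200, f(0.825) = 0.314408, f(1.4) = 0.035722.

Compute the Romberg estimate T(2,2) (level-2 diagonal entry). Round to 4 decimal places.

1.2678

T(0,0) (trapezoid, 1 panel, h=2.3000): 0.331264
T(1,0) (trapezoid, 2 panels, h=1.1500): 1.199712
T(2,0) (trapezoid, 4 panels, h=0.5750): 1.261131
T(1,1) = 1.199712 + (1.199712 − 0.331264)/3 = 1.489195
T(2,1) = 1.261131 + (1.261131 − 1.199712)/3 = 1.281604
T(2,2) = 1.281604 + (1.281604 − 1.489195)/15 = 1.267765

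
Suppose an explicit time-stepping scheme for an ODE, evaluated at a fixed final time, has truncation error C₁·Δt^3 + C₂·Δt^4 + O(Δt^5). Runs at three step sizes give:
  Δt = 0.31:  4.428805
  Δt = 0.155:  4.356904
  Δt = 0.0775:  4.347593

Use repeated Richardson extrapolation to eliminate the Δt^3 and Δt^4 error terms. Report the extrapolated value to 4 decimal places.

First eliminate the Δt^3 term (factor 2^3 = 8):
  B₁ = (8·4.356904 − 4.428805)/7 = 4.346632
  B₂ = (8·4.347593 − 4.356904)/7 = 4.346263
Then eliminate the Δt^4 term (factor 2^4 = 16):
  (16·4.346263 − 4.346632)/15 = 4.346238

4.3462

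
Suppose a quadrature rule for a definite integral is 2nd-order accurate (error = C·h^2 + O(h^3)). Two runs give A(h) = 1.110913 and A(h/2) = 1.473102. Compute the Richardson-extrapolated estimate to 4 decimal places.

The leading error scales as h^2; refining by a factor of 2 reduces it by 2^2 = 4.
Extrapolated value = (4·A(h/2) − A(h)) / (4 − 1)
= (4·1.473102 − 1.110913) / 3
= 4.781495 / 3 = 1.593832

1.5938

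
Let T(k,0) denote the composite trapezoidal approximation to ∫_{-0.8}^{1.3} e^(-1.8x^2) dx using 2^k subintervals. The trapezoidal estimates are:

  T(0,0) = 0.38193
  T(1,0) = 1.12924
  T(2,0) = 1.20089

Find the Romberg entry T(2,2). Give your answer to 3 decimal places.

1.215

T(1,1) = (4·1.12924 − 0.38193) / 3 = 1.37834
T(2,1) = (4·1.20089 − 1.12924) / 3 = 1.22477
T(2,2) = (16·1.22477 − 1.37834) / 15 = 1.21453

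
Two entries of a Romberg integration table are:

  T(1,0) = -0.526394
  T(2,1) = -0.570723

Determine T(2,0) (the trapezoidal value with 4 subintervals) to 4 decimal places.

From T(2,1) = (4·T(2,0) − T(1,0))/3, solve for T(2,0):
4·T(2,0) = 3·(-0.570723) + (-0.526394) = -2.238563
T(2,0) = -0.559641

-0.5596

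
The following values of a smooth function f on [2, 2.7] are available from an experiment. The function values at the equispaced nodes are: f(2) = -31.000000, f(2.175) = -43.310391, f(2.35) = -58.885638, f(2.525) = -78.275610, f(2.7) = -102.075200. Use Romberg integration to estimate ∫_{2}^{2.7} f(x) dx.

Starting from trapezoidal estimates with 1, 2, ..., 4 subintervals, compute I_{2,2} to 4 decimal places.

I_{0,0} (trapezoid, 1 panel, h=0.7000): -46.576320
I_{1,0} (trapezoid, 2 panels, h=0.3500): -43.898133
I_{2,0} (trapezoid, 4 panels, h=0.1750): -43.226617
I_{1,1} = -43.898133 + (-43.898133 − (-46.576320))/3 = -43.005404
I_{2,1} = -43.226617 + (-43.226617 − (-43.898133))/3 = -43.002778
I_{2,2} = -43.002778 + (-43.002778 − (-43.005404))/15 = -43.002603

-43.0026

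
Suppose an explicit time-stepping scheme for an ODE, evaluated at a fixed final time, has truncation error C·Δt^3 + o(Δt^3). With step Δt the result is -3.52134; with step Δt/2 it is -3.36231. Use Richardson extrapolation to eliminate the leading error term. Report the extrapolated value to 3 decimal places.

-3.340

The leading error scales as Δt^3; refining by a factor of 2 reduces it by 2^3 = 8.
Extrapolated value = (8·A(Δt/2) − A(Δt)) / (8 − 1)
= (8·(-3.36231) − (-3.52134)) / 7
= -23.37714 / 7 = -3.33959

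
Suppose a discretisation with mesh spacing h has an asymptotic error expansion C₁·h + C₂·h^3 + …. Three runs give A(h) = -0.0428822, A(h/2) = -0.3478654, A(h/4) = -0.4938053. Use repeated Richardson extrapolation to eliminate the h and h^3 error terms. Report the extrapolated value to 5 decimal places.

-0.63787

First eliminate the h term (factor 2^1 = 2):
  B₁ = (2·(-0.3478654) − (-0.0428822))/1 = -0.6528486
  B₂ = (2·(-0.4938053) − (-0.3478654))/1 = -0.6397452
Then eliminate the h^3 term (factor 2^3 = 8):
  (8·(-0.6397452) − (-0.6528486))/7 = -0.6378733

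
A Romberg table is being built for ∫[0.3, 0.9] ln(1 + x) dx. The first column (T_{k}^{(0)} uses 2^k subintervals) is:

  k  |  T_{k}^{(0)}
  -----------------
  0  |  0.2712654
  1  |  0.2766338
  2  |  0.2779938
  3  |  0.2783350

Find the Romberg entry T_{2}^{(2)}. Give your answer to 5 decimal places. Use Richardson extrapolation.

Richardson extrapolation on the trapezoidal column (denominator 4−1=3):
T_{1}^{(1)} = (4·0.2766338 − 0.2712654) / 3 = 0.2784233
T_{2}^{(1)} = (4·0.2779938 − 0.2766338) / 3 = 0.2784471
T_{2}^{(2)} = 0.2784471 + (0.2784471 − 0.2784233)/15 = 0.2784487

0.27845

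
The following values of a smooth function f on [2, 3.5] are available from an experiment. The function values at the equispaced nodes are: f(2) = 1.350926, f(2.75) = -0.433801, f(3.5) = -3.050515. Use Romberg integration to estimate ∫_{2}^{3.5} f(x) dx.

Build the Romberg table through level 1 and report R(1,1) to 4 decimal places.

R(0,0) (trapezoid, 1 panel, h=1.5000): -1.274692
R(1,0) (trapezoid, 2 panels, h=0.7500): -0.962697
R(1,1) = -0.962697 + (-0.962697 − (-1.274692))/3 = -0.858699

-0.8587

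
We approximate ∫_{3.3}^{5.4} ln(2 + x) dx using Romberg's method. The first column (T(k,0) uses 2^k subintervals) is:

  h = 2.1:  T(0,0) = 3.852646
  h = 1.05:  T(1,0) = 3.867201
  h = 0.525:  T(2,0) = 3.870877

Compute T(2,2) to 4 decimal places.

Richardson extrapolation on the trapezoidal column (denominator 4−1=3):
T(1,1) = (4·3.867201 − 3.852646) / 3 = 3.872053
T(2,1) = 3.870877 + (3.870877 − 3.867201)/3 = 3.872102
T(2,2) = 3.872102 + (3.872102 − 3.872053)/15 = 3.872105

3.8721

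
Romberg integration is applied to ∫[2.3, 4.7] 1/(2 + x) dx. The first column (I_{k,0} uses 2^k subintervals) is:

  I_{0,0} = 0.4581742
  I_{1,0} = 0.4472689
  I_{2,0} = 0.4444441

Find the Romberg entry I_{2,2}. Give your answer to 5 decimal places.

Richardson extrapolation on the trapezoidal column (denominator 4−1=3):
I_{1,1} = (4·0.4472689 − 0.4581742) / 3 = 0.4436338
I_{2,1} = 0.4444441 + (0.4444441 − 0.4472689)/3 = 0.4435025
I_{2,2} = 0.4435025 + (0.4435025 − 0.4436338)/15 = 0.4434937

0.44349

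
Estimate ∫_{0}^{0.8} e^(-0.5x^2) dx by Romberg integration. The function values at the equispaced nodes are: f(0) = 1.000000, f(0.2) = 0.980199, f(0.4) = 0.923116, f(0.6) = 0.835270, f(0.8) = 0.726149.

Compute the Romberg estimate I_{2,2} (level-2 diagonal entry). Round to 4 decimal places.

I_{0,0} (trapezoid, 1 panel, h=0.8000): 0.690460
I_{1,0} (trapezoid, 2 panels, h=0.4000): 0.714476
I_{2,0} (trapezoid, 4 panels, h=0.2000): 0.720332
I_{1,1} = 0.714476 + (0.714476 − 0.690460)/3 = 0.722481
I_{2,1} = 0.720332 + (0.720332 − 0.714476)/3 = 0.722284
I_{2,2} = 0.722284 + (0.722284 − 0.722481)/15 = 0.722271

0.7223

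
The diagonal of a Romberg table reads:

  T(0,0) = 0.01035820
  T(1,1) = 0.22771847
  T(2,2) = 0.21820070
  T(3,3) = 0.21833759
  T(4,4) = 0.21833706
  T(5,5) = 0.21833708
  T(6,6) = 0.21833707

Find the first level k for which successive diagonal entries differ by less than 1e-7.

k = 5

|T(1,1) − T(0,0)| = 0.21736027 ≥ 1e-7
|T(2,2) − T(1,1)| = 0.00951777 ≥ 1e-7
|T(3,3) − T(2,2)| = 0.00013689 ≥ 1e-7
|T(4,4) − T(3,3)| = 0.00000053 ≥ 1e-7
|T(5,5) − T(4,4)| = 0.00000002 < 1e-7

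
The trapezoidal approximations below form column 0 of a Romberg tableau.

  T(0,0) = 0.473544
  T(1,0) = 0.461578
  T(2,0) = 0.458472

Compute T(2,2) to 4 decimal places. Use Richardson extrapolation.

0.4574

Richardson extrapolation on the trapezoidal column (denominator 4−1=3):
T(1,1) = 0.461578 + (0.461578 − 0.473544)/3 = 0.457589
T(2,1) = 0.458472 + (0.458472 − 0.461578)/3 = 0.457437
T(2,2) = 0.457437 + (0.457437 − 0.457589)/15 = 0.457427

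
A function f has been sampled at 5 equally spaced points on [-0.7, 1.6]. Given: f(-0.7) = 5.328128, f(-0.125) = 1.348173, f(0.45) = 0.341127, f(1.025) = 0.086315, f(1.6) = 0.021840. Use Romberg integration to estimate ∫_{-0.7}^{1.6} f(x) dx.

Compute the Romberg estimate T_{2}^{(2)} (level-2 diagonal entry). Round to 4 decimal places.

T_{0}^{(0)} (trapezoid, 1 panel, h=2.3000): 6.152463
T_{1}^{(0)} (trapezoid, 2 panels, h=1.1500): 3.468528
T_{2}^{(0)} (trapezoid, 4 panels, h=0.5750): 2.559094
T_{1}^{(1)} = 3.468528 + (3.468528 − 6.152463)/3 = 2.573883
T_{2}^{(1)} = 2.559094 + (2.559094 − 3.468528)/3 = 2.255949
T_{2}^{(2)} = 2.255949 + (2.255949 − 2.573883)/15 = 2.234753

2.2348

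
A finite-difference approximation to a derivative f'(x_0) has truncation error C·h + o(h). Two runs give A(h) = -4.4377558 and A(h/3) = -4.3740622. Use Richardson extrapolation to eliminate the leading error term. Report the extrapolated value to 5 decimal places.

Extrapolated value = (3·A(h/3) − A(h)) / (3 − 1)
= (3·(-4.3740622) − (-4.4377558)) / 2
= -8.6844308 / 2 = -4.3422154

-4.34222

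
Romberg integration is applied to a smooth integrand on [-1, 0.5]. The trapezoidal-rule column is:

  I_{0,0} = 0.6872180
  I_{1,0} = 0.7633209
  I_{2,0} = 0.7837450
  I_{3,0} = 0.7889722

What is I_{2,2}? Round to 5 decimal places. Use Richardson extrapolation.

0.79068

Richardson extrapolation on the trapezoidal column (denominator 4−1=3):
I_{1,1} = (4·0.7633209 − 0.6872180) / 3 = 0.7886885
I_{2,1} = 0.7837450 + (0.7837450 − 0.7633209)/3 = 0.7905530
I_{2,2} = 0.7905530 + (0.7905530 − 0.7886885)/15 = 0.7906773
(Column j=1 coincides with Simpson's rule on the same nodes.)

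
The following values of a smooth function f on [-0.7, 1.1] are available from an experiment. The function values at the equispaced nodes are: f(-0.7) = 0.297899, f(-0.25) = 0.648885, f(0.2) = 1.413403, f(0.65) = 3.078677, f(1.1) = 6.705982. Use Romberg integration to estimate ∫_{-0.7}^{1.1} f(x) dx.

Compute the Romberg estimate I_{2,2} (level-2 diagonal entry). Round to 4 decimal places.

3.7054

I_{0,0} (trapezoid, 1 panel, h=1.8000): 6.303493
I_{1,0} (trapezoid, 2 panels, h=0.9000): 4.423809
I_{2,0} (trapezoid, 4 panels, h=0.4500): 3.889307
I_{1,1} = 4.423809 + (4.423809 − 6.303493)/3 = 3.797248
I_{2,1} = 3.889307 + (3.889307 − 4.423809)/3 = 3.711140
I_{2,2} = 3.711140 + (3.711140 − 3.797248)/15 = 3.705399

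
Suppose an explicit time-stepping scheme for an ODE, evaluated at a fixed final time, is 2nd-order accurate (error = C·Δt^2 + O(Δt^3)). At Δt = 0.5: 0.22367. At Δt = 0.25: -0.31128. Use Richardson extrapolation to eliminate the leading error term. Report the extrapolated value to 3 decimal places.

The leading error scales as Δt^2; refining by a factor of 2 reduces it by 2^2 = 4.
Extrapolated value = (4·A(Δt/2) − A(Δt)) / (4 − 1)
= (4·(-0.31128) − 0.22367) / 3
= -1.46879 / 3 = -0.48960

-0.490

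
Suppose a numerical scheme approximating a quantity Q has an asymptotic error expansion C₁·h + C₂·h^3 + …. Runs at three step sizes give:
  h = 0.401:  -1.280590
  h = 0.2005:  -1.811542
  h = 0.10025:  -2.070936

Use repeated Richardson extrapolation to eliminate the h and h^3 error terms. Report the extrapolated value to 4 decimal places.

-2.3286

First eliminate the h term (factor 2^1 = 2):
  B₁ = (2·(-1.811542) − (-1.280590))/1 = -2.342494
  B₂ = (2·(-2.070936) − (-1.811542))/1 = -2.330330
Then eliminate the h^3 term (factor 2^3 = 8):
  (8·(-2.330330) − (-2.342494))/7 = -2.328592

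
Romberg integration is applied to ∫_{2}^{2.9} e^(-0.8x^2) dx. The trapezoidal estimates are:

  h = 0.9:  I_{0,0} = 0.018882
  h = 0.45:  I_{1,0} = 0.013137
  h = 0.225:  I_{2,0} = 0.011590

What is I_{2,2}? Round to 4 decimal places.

0.0111

Richardson extrapolation on the trapezoidal column (denominator 4−1=3):
I_{1,1} = (4·0.013137 − 0.018882) / 3 = 0.011222
I_{2,1} = (4·0.011590 − 0.013137) / 3 = 0.011074
I_{2,2} = (16·0.011074 − 0.011222) / 15 = 0.011064
(Column j=1 coincides with Simpson's rule on the same nodes.)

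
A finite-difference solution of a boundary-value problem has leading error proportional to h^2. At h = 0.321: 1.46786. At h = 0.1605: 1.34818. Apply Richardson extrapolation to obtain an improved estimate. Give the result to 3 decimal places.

1.308

The leading error scales as h^2; refining by a factor of 2 reduces it by 2^2 = 4.
Extrapolated value = (4·A(h/2) − A(h)) / (4 − 1)
= (4·1.34818 − 1.46786) / 3
= 3.92486 / 3 = 1.30829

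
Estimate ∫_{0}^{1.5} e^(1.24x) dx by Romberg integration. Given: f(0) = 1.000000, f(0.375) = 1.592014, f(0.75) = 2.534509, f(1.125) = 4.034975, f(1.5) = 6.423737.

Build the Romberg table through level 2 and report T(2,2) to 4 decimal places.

4.3741

T(0,0) (trapezoid, 1 panel, h=1.5000): 5.567803
T(1,0) (trapezoid, 2 panels, h=0.7500): 4.684783
T(2,0) (trapezoid, 4 panels, h=0.3750): 4.452512
T(1,1) = 4.684783 + (4.684783 − 5.567803)/3 = 4.390443
T(2,1) = 4.452512 + (4.452512 − 4.684783)/3 = 4.375088
T(2,2) = 4.375088 + (4.375088 − 4.390443)/15 = 4.374064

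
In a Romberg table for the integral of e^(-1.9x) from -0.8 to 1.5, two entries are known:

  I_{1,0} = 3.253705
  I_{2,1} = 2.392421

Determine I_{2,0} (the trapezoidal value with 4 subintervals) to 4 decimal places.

From I_{2,1} = (4·I_{2,0} − I_{1,0})/3, solve for I_{2,0}:
4·I_{2,0} = 3·2.392421 + 3.253705 = 10.430968
I_{2,0} = 2.607742

2.6077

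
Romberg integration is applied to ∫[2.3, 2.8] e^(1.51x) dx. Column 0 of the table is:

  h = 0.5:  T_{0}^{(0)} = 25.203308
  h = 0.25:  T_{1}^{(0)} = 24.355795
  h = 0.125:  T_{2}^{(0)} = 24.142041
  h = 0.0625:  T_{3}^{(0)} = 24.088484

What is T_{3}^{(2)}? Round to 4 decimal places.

24.0706

T_{2}^{(1)} = 24.142041 + (24.142041 − 24.355795)/3 = 24.070790
T_{3}^{(1)} = 24.088484 + (24.088484 − 24.142041)/3 = 24.070632
T_{3}^{(2)} = 24.070632 + (24.070632 − 24.070790)/15 = 24.070621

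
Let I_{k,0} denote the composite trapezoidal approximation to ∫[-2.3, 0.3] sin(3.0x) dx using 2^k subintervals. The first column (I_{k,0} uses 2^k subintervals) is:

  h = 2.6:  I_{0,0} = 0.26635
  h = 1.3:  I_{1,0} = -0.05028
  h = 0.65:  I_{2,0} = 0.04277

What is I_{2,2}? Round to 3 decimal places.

I_{1,1} = -0.05028 + (-0.05028 − 0.26635)/3 = -0.15582
I_{2,1} = (4·0.04277 − (-0.05028)) / 3 = 0.07379
I_{2,2} = (16·0.07379 − (-0.15582)) / 15 = 0.08910
(Column j=1 coincides with Simpson's rule on the same nodes.)

0.089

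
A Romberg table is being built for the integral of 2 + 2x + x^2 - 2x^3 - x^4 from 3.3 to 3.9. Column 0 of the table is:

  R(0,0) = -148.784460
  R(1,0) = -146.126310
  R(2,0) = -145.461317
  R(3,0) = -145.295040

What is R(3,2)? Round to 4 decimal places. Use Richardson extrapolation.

R(2,1) = -145.461317 + (-145.461317 − (-146.126310))/3 = -145.239653
R(3,1) = (4·(-145.295040) − (-145.461317)) / 3 = -145.239614
R(3,2) = -145.239614 + (-145.239614 − (-145.239653))/15 = -145.239611

-145.2396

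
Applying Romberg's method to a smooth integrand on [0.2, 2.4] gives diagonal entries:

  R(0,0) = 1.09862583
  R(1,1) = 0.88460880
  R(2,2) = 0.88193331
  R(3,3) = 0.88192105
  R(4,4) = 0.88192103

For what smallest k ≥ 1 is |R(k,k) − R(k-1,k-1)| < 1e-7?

|R(1,1) − R(0,0)| = 0.21401703 ≥ 1e-7
|R(2,2) − R(1,1)| = 0.00267549 ≥ 1e-7
|R(3,3) − R(2,2)| = 0.00001226 ≥ 1e-7
|R(4,4) − R(3,3)| = 0.00000002 < 1e-7

k = 4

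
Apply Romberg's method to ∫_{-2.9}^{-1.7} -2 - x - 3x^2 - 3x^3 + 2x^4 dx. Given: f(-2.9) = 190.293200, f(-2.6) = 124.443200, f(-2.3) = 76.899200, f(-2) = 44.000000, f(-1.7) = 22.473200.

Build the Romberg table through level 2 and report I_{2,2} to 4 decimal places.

I_{0,0} (trapezoid, 1 panel, h=1.2000): 127.659840
I_{1,0} (trapezoid, 2 panels, h=0.6000): 109.969440
I_{2,0} (trapezoid, 4 panels, h=0.3000): 105.517680
I_{1,1} = 109.969440 + (109.969440 − 127.659840)/3 = 104.072640
I_{2,1} = 105.517680 + (105.517680 − 109.969440)/3 = 104.033760
I_{2,2} = 104.033760 + (104.033760 − 104.072640)/15 = 104.031168

104.0312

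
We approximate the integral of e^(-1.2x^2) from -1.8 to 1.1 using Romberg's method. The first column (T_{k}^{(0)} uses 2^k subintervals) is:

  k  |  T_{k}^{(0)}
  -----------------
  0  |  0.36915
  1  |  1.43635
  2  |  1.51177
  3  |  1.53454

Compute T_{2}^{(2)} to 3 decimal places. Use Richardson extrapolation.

T_{1}^{(1)} = (4·1.43635 − 0.36915) / 3 = 1.79208
T_{2}^{(1)} = (4·1.51177 − 1.43635) / 3 = 1.53691
T_{2}^{(2)} = 1.53691 + (1.53691 − 1.79208)/15 = 1.51990

1.520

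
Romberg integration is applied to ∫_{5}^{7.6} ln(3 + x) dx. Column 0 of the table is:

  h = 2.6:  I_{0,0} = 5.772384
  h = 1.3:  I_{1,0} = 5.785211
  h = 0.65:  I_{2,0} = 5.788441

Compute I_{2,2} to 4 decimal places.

5.7895

Richardson extrapolation on the trapezoidal column (denominator 4−1=3):
I_{1,1} = 5.785211 + (5.785211 − 5.772384)/3 = 5.789487
I_{2,1} = 5.788441 + (5.788441 − 5.785211)/3 = 5.789518
I_{2,2} = 5.789518 + (5.789518 − 5.789487)/15 = 5.789520
(Column j=1 coincides with Simpson's rule on the same nodes.)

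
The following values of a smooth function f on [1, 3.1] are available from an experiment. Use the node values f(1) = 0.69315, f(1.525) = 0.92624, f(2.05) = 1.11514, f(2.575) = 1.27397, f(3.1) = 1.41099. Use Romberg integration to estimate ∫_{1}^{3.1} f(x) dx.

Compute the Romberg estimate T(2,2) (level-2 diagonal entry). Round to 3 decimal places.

2.299

T(0,0) (trapezoid, 1 panel, h=2.1000): 2.20935
T(1,0) (trapezoid, 2 panels, h=1.0500): 2.27557
T(2,0) (trapezoid, 4 panels, h=0.5250): 2.29290
T(1,1) = 2.27557 + (2.27557 − 2.20935)/3 = 2.29764
T(2,1) = 2.29290 + (2.29290 − 2.27557)/3 = 2.29868
T(2,2) = 2.29868 + (2.29868 − 2.29764)/15 = 2.29875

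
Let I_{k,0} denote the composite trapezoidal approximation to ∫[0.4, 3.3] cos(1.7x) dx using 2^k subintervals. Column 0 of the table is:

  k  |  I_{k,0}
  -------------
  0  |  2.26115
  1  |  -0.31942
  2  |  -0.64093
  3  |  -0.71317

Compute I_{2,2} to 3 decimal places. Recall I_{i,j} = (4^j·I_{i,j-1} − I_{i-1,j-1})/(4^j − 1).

-0.719

Richardson extrapolation on the trapezoidal column (denominator 4−1=3):
I_{1,1} = (4·(-0.31942) − 2.26115) / 3 = -1.17961
I_{2,1} = -0.64093 + (-0.64093 − (-0.31942))/3 = -0.74810
I_{2,2} = (16·(-0.74810) − (-1.17961)) / 15 = -0.71933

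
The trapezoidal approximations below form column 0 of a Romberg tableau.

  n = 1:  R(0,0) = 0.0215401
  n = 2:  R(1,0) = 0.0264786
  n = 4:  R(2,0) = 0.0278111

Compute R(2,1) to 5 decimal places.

R(2,1) = (4·0.0278111 − 0.0264786) / 3 = 0.0282553

0.02826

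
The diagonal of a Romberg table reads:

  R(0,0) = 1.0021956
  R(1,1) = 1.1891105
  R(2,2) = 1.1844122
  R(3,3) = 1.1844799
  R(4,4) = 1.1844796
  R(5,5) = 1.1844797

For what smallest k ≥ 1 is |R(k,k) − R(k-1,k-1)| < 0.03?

k = 2

|R(1,1) − R(0,0)| = 0.1869149 ≥ 0.03
|R(2,2) − R(1,1)| = 0.0046983 < 0.03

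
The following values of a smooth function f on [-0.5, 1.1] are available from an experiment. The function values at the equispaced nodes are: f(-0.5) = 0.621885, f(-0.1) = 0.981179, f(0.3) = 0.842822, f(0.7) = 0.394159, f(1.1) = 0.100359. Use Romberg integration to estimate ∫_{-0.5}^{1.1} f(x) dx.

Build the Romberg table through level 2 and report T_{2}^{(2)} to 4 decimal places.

T_{0}^{(0)} (trapezoid, 1 panel, h=1.6000): 0.577795
T_{1}^{(0)} (trapezoid, 2 panels, h=0.8000): 0.963155
T_{2}^{(0)} (trapezoid, 4 panels, h=0.4000): 1.031713
T_{1}^{(1)} = 0.963155 + (0.963155 − 0.577795)/3 = 1.091608
T_{2}^{(1)} = 1.031713 + (1.031713 − 0.963155)/3 = 1.054566
T_{2}^{(2)} = 1.054566 + (1.054566 − 1.091608)/15 = 1.052097

1.0521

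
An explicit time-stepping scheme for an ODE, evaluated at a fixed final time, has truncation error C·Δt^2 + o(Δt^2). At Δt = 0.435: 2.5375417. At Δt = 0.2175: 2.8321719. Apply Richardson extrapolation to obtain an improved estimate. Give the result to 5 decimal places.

The leading error scales as Δt^2; refining by a factor of 2 reduces it by 2^2 = 4.
Extrapolated value = (4·A(Δt/2) − A(Δt)) / (4 − 1)
= (4·2.8321719 − 2.5375417) / 3
= 8.7911459 / 3 = 2.9303820

2.93038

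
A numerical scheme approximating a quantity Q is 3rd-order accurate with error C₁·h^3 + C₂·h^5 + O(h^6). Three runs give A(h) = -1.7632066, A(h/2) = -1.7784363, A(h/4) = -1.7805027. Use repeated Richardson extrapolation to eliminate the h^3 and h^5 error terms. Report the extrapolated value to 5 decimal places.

First eliminate the h^3 term (factor 2^3 = 8):
  B₁ = (8·(-1.7784363) − (-1.7632066))/7 = -1.7806120
  B₂ = (8·(-1.7805027) − (-1.7784363))/7 = -1.7807979
Then eliminate the h^5 term (factor 2^5 = 32):
  (32·(-1.7807979) − (-1.7806120))/31 = -1.7808039

-1.78080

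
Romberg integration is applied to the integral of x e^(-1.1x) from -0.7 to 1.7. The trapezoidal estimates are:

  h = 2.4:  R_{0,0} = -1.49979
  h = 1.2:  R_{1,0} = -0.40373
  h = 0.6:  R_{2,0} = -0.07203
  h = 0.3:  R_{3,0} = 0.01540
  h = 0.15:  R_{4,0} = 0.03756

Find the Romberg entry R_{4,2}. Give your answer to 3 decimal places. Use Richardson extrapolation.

Richardson extrapolation on the trapezoidal column (denominator 4−1=3):
R_{3,1} = (4·0.01540 − (-0.07203)) / 3 = 0.04454
R_{4,1} = 0.03756 + (0.03756 − 0.01540)/3 = 0.04495
R_{4,2} = (16·0.04495 − 0.04454) / 15 = 0.04498

0.045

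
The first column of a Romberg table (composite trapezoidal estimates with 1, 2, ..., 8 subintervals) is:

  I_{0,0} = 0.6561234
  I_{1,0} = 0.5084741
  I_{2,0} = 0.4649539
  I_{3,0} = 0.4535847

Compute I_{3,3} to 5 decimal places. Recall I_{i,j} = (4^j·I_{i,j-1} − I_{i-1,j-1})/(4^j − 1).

0.44975

I_{1,1} = (4·0.5084741 − 0.6561234) / 3 = 0.4592577
I_{2,1} = (4·0.4649539 − 0.5084741) / 3 = 0.4504472
I_{3,1} = (4·0.4535847 − 0.4649539) / 3 = 0.4497950
I_{2,2} = (16·0.4504472 − 0.4592577) / 15 = 0.4498598
I_{3,2} = 0.4497950 + (0.4497950 − 0.4504472)/15 = 0.4497515
I_{3,3} = (64·0.4497515 − 0.4498598) / 63 = 0.4497498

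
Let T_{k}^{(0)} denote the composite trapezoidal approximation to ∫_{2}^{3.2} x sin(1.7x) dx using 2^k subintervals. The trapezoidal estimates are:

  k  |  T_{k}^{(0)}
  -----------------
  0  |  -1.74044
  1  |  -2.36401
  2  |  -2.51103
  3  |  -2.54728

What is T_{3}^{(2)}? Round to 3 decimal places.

Richardson extrapolation on the trapezoidal column (denominator 4−1=3):
T_{2}^{(1)} = (4·(-2.51103) − (-2.36401)) / 3 = -2.56004
T_{3}^{(1)} = -2.54728 + (-2.54728 − (-2.51103))/3 = -2.55936
T_{3}^{(2)} = -2.55936 + (-2.55936 − (-2.56004))/15 = -2.55931

-2.559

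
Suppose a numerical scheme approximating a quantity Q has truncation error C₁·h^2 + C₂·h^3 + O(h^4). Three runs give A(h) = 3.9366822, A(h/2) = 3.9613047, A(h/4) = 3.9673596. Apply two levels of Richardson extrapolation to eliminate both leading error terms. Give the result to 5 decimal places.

First eliminate the h^2 term (factor 2^2 = 4):
  B₁ = (4·3.9613047 − 3.9366822)/3 = 3.9695122
  B₂ = (4·3.9673596 − 3.9613047)/3 = 3.9693779
Then eliminate the h^3 term (factor 2^3 = 8):
  (8·3.9693779 − 3.9695122)/7 = 3.9693587

3.96936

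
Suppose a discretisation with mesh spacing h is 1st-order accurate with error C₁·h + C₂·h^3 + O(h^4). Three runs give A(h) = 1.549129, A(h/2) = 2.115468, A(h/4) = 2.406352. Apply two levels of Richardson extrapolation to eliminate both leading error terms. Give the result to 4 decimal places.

First eliminate the h term (factor 2^1 = 2):
  B₁ = (2·2.115468 − 1.549129)/1 = 2.681807
  B₂ = (2·2.406352 − 2.115468)/1 = 2.697236
Then eliminate the h^3 term (factor 2^3 = 8):
  (8·2.697236 − 2.681807)/7 = 2.699440

2.6994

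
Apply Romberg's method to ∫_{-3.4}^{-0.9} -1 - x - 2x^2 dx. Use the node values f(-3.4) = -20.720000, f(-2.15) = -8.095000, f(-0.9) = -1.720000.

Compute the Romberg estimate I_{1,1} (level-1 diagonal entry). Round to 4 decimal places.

I_{0,0} (trapezoid, 1 panel, h=2.5000): -28.050000
I_{1,0} (trapezoid, 2 panels, h=1.2500): -24.143750
I_{1,1} = -24.143750 + (-24.143750 − (-28.050000))/3 = -22.841667

-22.8417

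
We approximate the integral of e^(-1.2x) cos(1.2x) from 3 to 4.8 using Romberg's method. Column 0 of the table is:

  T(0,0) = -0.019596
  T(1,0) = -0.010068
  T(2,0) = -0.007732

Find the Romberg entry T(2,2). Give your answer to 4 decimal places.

Richardson extrapolation on the trapezoidal column (denominator 4−1=3):
T(1,1) = -0.010068 + (-0.010068 − (-0.019596))/3 = -0.006892
T(2,1) = -0.007732 + (-0.007732 − (-0.010068))/3 = -0.006953
T(2,2) = -0.006953 + (-0.006953 − (-0.006892))/15 = -0.006957

-0.0070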